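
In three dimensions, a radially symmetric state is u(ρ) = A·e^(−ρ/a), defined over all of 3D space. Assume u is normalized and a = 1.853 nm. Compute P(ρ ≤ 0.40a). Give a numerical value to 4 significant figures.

P ≈ 0.04742

With dV = 4πρ²dρ, the probability is ∫|u|² dV over ρ ≤ 0.40a.
The full normalization integral is A²·[π·a^3] = 1, fixing A².
Let t = ρ/a; then A², 4π and the length scale all cancel, so P = ∫_{0}^{0.40} t^2·e^(-2·t) dt ÷ ∫_{0}^{∞} t^2·e^(-2·t) dt.
With ∫ t^2·e^(-2·t) dt = -(2·t^2 + 2·t + 1)·e^(-2·t)/4 + C, the region integral is 1/4 - 53·e^(-4/5)/100 and the full one is 1/4.
Taking the ratio yields P = 0.047423.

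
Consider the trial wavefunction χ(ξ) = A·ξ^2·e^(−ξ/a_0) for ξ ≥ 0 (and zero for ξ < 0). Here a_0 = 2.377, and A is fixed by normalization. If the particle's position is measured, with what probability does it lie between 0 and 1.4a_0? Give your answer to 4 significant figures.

P ≈ 0.1523

P = ∫_{0}^{1.4a_0} |χ(ξ)|² dξ.
The normalization integral ∫|χ|²dξ over the whole domain equals 3·a_0^5/4·A², and A² cancels in the ratio.
In terms of u = ξ/a_0 (A² and the length scale cancel between numerator and denominator), P = [∫_{0}^{1.4} u^4·e^(-2·u) du] / [∫_{0}^{∞} u^4·e^(-2·u) du].
Using ∫ u^4·e^(-2·u) du = -(u^4/2 + u^3 + 3·u^2/2 + 3·u/2 + 3/4)·e^(-2·u), the numerator is ≈ 0.114243 and the denominator is 3/4.
Taking the ratio, P = 0.15232.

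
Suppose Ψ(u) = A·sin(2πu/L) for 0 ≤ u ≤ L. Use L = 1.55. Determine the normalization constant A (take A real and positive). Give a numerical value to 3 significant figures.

Normalization requires ∫|Ψ|² du = 1, integrated from 0 to L.
With ∫₀^L sin²(nπu/L) du = L/2, the integral (without the A² prefactor) comes out to L/2.
Hence A² = 1/[L/2].
Plugging in L = 1.55 yields A = 1.136.

A ≈ 1.14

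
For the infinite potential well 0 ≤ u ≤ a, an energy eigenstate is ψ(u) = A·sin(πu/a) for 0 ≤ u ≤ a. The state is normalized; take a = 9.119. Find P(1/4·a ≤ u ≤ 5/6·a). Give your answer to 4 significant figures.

P ≈ 0.8803

The probability is P = ∫ |ψ|² du over [1/4·a, 5/6·a].
Since A² = 1/(a/2), this is the region integral divided by the full normalization integral.
Substituting t = u/a, A² and the length scale cancel in the ratio: P = ∫_{1/4}^{5/6} sin(π·t)^2 dt / ∫_{0}^{1} sin(π·t)^2 dt.
Using ∫ sin(π·t)^2 dt = t/2 - sin(2·π·t)/(4·π), the numerator is √(3)/(8·π) + 1/(4·π) + 7/24 and the denominator is 1/2.
Evaluating gives P = (3·√(3) + 6 + 7·π)/(12·π).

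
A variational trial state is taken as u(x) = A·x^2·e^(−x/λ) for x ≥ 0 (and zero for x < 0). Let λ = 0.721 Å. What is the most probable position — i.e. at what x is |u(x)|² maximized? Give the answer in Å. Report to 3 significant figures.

Set d/dx [|u(x)|²] = 0 and solve for x > 0.
Solving yields x = 2·λ.
With λ = 0.721, the most probable position is 1.442 Å.

x ≈ 1.44 Å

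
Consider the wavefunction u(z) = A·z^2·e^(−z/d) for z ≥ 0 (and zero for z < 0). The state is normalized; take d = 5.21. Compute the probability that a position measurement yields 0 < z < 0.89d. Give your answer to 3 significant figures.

P ≈ 0.0350

P = ∫_{0}^{0.89d} |u(z)|² dz.
The normalization integral ∫|u|²dz over the whole domain equals 3·d^5/4·A², and A² cancels in the ratio.
Let t = z/d; then A² and the length scale cancel, so P = ∫_{0}^{0.89} t^4·e^(-2·t) dt ÷ ∫_{0}^{∞} t^4·e^(-2·t) dt.
Using ∫ t^4·e^(-2·t) dt = -(t^4/2 + t^3 + 3·t^2/2 + 3·t/2 + 3/4)·e^(-2·t), the numerator is ≈ 0.026234 and the denominator is 3/4.
This works out to P = 0.03498.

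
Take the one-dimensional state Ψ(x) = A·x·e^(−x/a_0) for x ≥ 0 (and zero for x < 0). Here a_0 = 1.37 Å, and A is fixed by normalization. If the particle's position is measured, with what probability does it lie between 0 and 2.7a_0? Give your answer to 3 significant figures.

P ≈ 0.905

|Ψ|² is the probability density, so P = ∫_{0}^{2.7a_0} |Ψ|² dx.
Since A² = 1/(a_0^3/4), this is the region integral divided by the full normalization integral.
Substituting u = x/a_0, A² and the length scale cancel in the ratio: P = ∫_{0}^{2.7} u^2·e^(-2·u) du / ∫_{0}^{∞} u^2·e^(-2·u) du.
Using ∫ u^2·e^(-2·u) du = -(2·u^2 + 2·u + 1)·e^(-2·u)/4, the numerator is 1/4 - 1049·e^(-27/5)/200 and the denominator is 1/4.
This works out to P = 0.9052.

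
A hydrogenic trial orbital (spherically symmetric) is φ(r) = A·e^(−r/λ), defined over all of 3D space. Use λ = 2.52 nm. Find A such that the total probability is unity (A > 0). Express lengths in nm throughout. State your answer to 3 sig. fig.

A ≈ 0.141 nm^(-3/2)

The normalization condition is ∫|φ|² 4πr² dr = 1 from 0 to ∞.
Carrying out the integral gives A² · π·λ^3.
Setting this equal to 1 gives A² = 1/(π·λ^3).
Substituting λ = 2.52 gives A² = 0.01989, so A = 0.1410.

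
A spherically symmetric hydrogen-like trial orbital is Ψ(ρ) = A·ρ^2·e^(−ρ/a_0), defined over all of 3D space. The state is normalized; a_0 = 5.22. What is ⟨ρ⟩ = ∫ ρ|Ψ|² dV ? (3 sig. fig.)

⟨ρ⟩ = ∫ ρ |Ψ|² 4πρ² dρ over the full domain.
Using ∫₀^∞ ρⁿ e^(−αρ) dρ = n!/αⁿ⁺¹, since the A² factors cancel between numerator and denominator, ⟨ρ⟩ = 7·a_0/2.
With a_0 = 5.22, ⟨ρ⟩ = 18.27.

⟨ρ⟩ ≈ 18.3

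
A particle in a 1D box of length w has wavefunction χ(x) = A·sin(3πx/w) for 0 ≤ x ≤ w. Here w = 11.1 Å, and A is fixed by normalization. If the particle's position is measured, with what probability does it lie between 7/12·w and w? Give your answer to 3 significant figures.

|χ|² is the probability density, so P = ∫_{7/12·w}^{w} |χ|² dx.
The normalization integral ∫|χ|²dx over the whole domain equals w/2·A², and A² cancels in the ratio.
Substituting u = x/w, A² and the length scale cancel in the ratio: P = ∫_{7/12}^{1} sin(3·π·u)^2 du / ∫_{0}^{1} sin(3·π·u)^2 du.
With ∫ sin(3·π·u)^2 du = u/2 - sin(6·π·u)/(12·π) + C, the region integral is 5/24 - 1/(12·π) and the full one is 1/2.
Evaluating gives P = (-2 + 5·π)/(12·π).

P ≈ 0.364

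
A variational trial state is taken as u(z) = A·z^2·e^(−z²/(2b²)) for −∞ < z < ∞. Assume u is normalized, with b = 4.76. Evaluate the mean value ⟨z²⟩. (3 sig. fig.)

⟨z²⟩ = ∫ z^2 |u|² dz over the full domain.
With ∫_{−∞}^{∞} z^(2m) e^(−αz²) dz = (2m−1)!!·√π / (2^m α^(m+1/2)), since the A² factors cancel between numerator and denominator, ⟨z²⟩ = 5·b^2/2.
With b = 4.76, ⟨z^2⟩ = 56.64.

⟨z^2⟩ ≈ 56.6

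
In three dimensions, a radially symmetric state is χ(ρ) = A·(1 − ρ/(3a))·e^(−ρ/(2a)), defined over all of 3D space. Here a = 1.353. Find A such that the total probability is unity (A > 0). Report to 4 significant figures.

A ≈ 0.2195

The normalization condition is ∫|χ|² 4πρ² dρ = 1 from 0 to ∞.
(Spherical symmetry: dV = 4πρ² dρ.)
Recall ∫₀^∞ ρ^m e^(−ρ/β) dρ = m!·β^(m+1), with χ = A·(1 − ρ/(3a))·e^(−ρ/(2a)), the integral evaluates to A²·[8·π·a^3/3].
Setting this equal to 1 gives A² = 1/(8·π·a^3/3).
Substituting a = 1.353 gives A² = 0.048193, so A = 0.21953.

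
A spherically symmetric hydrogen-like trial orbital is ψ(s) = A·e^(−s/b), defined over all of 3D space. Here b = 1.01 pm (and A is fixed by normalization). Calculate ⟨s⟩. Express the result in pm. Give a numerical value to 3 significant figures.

By definition ⟨s⟩ = ∫ s |ψ(s)|² 4πs² ds.
Evaluating both integrals, ⟨s⟩ = 3·b/2.
With b = 1.01, ⟨s⟩ = 1.515.

⟨s⟩ ≈ 1.52 pm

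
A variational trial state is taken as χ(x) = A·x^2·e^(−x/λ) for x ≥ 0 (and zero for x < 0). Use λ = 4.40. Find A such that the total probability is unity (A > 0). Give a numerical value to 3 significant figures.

A ≈ 0.0284

Normalization requires ∫|χ|² dx = 1, integrated from 0 to ∞.
Using ∫₀^∞ xⁿ e^(−αx) dx = n!/αⁿ⁺¹, carrying out the integral gives A² · 3·λ^5/4.
Substituting λ = 4.40 gives A² = 0.0008085, so A = 0.02843.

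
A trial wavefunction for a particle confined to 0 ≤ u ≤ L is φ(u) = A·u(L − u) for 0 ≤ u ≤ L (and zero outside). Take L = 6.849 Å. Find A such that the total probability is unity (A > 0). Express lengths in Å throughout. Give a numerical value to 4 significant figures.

The normalization condition is ∫|φ|² du = 1 from 0 to L.
Expanding the polynomial and integrating term by term, the integral (without the A² prefactor) comes out to L^5/30.
So A² = (L^5/30)^(−1).
Substituting L = 6.849 gives A² = 0.0019906, so A = 0.044616.

A ≈ 0.04462 Å^(-5/2)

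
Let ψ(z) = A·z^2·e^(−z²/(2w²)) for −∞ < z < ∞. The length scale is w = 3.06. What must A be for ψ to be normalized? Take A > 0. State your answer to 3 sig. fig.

A ≈ 0.0530

The normalization condition is ∫|ψ|² dz = 1 from −∞ to ∞.
With ∫_{−∞}^{∞} z^(2m) e^(−αz²) dz = (2m−1)!!·√π / (2^m α^(m+1/2)), with ψ = A·z^2·e^(−z²/(2w²)), the integral evaluates to A²·[3·√(π)·w^5/4].
So A² = (3·√(π)·w^5/4)^(−1).
With w = 3.06: A² = 0.002804 and A = 0.05295.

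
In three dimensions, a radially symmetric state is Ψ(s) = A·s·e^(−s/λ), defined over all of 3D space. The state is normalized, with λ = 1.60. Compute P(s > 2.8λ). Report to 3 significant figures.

P ≈ 0.342

Integrate the radial probability density 4πs²|Ψ|² over s > 2.8λ.
The full normalization integral is A²·[3·π·λ^5] = 1, fixing A².
In terms of u = s/λ (A², 4π and the length scale all cancel between numerator and denominator), P = [∫_{2.8}^{∞} u^4·e^(-2·u) du] / [∫_{0}^{∞} u^4·e^(-2·u) du].
Using ∫ u^4·e^(-2·u) du = -(u^4/2 + u^3 + 3·u^2/2 + 3·u/2 + 3/4)·e^(-2·u), the numerator is ≈ 0.25661 and the denominator is 3/4.
Taking the ratio yields P = 0.3422.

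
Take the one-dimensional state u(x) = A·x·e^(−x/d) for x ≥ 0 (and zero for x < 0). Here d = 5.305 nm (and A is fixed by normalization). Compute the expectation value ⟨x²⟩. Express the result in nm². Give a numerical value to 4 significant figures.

⟨x²⟩ = ∫ x^2 |u|² dx over the full domain.
The ratio of the moment integral to the normalization integral gives ⟨x²⟩ = 3·d^2.
With d = 5.305, ⟨x^2⟩ = 84.429.

⟨x^2⟩ ≈ 84.43 nm^2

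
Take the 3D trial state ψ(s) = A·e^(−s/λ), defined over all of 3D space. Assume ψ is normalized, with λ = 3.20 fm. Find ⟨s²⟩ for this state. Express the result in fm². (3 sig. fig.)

⟨s^2⟩ ≈ 30.7 fm^2

The expectation value is the |ψ|²-weighted average of s^2: ∫ s^2|ψ|² 4πs² ds.
Since the A² factors cancel between numerator and denominator, ⟨s²⟩ = 3·λ^2.
Putting λ = 3.20 gives 30.72.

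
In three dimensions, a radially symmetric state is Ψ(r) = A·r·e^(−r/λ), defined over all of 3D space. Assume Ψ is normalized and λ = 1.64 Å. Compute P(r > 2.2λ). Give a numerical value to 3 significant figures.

Integrate the radial probability density 4πr²|Ψ|² over r > 2.2λ.
A² is fixed by ∫₀^∞ 4πr²|Ψ|² dr = 1, i.e. A² = (3·π·λ^5)^(−1).
In terms of u = r/λ (A², 4π and the length scale all cancel between numerator and denominator), P = [∫_{2.2}^{∞} u^4·e^(-2·u) du] / [∫_{0}^{∞} u^4·e^(-2·u) du].
Using ∫ u^4·e^(-2·u) du = -(u^4/2 + u^3 + 3·u^2/2 + 3·u/2 + 3/4)·e^(-2·u), the numerator is ≈ 0.41339 and the denominator is 3/4.
The region integral divided by the full integral gives P = 0.5512.

P ≈ 0.551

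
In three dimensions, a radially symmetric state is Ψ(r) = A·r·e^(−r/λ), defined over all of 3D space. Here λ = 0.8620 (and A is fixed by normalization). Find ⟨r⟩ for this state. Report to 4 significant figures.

⟨r⟩ ≈ 2.155

⟨r⟩ = ∫ r |Ψ|² 4πr² dr over the full domain.
Evaluating both integrals, ⟨r⟩ = 5·λ/2.
With λ = 0.8620, ⟨r⟩ = 2.1550.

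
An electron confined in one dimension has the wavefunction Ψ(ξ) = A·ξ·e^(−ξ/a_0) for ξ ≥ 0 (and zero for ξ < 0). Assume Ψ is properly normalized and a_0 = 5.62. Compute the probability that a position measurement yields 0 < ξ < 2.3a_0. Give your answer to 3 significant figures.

|Ψ|² is the probability density, so P = ∫_{0}^{2.3a_0} |Ψ|² dξ.
The normalization integral ∫|Ψ|²dξ over the whole domain equals a_0^3/4·A², and A² cancels in the ratio.
In terms of u = ξ/a_0 (A² and the length scale cancel between numerator and denominator), P = [∫_{0}^{2.3} u^2·e^(-2·u) du] / [∫_{0}^{∞} u^2·e^(-2·u) du].
An antiderivative of u^2·e^(-2·u) is -(2·u^2 + 2·u + 1)·e^(-2·u)/4; evaluating from 0 to 2.3 gives 1/4 - 809·e^(-23/5)/200, while the full integral is 1/4.
Evaluating gives P = 0.8374.

P ≈ 0.837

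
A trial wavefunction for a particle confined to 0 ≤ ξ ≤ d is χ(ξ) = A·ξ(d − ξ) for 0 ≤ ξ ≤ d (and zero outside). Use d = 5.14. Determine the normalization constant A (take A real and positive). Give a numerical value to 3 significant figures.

The normalization condition is ∫|χ|² dξ = 1 from 0 to d.
Expanding the polynomial and integrating term by term, with χ = A·ξ(d − ξ), the integral evaluates to A²·[d^5/30].
Hence A² = 1/[d^5/30].
Substituting d = 5.14 gives A² = 0.008362, so A = 0.09144.

A ≈ 0.0914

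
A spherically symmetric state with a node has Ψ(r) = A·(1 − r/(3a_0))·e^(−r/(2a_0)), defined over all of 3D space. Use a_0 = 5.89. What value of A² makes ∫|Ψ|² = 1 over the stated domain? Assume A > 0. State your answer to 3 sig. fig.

A^2 ≈ 0.000584

We need A² ∫|f|² 4πr² dr = 1, taking the integral from 0 to ∞.
The angular integral contributes 4π, leaving ∫₀^∞ r²|Ψ|² dr.
Carrying out the integral gives A² · 8·π·a_0^3/3.
So A² = (8·π·a_0^3/3)^(−1).
With a_0 = 5.89: A² = 0.0005842 and A = 0.02417.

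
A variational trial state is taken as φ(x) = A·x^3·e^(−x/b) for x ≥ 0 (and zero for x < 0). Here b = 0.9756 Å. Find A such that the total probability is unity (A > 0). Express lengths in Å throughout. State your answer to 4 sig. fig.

A ≈ 0.4597 Å^(-7/2)

We need A² ∫|f|² dx = 1, taking the integral from 0 to ∞.
With ∫₀^∞ x^6 e^(−αx) dx = 6!/α^7, with φ = A·x^3·e^(−x/b), the integral evaluates to A²·[45·b^7/8].
Hence A² = 1/[45·b^7/8].
Substituting b = 0.9756 gives A² = 0.21134, so A = 0.45971.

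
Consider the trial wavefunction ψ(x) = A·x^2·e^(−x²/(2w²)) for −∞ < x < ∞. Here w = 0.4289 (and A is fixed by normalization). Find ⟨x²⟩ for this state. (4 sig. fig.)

⟨x^2⟩ ≈ 0.4599

The expectation value is the |ψ|²-weighted average of x^2: ∫ x^2|ψ|² dx.
With ∫_{−∞}^{∞} x^(2m) e^(−αx²) dx = (2m−1)!!·√π / (2^m α^(m+1/2)), the ratio of the moment integral to the normalization integral gives ⟨x²⟩ = 5·w^2/2.
With w = 0.4289, ⟨x^2⟩ = 0.45989.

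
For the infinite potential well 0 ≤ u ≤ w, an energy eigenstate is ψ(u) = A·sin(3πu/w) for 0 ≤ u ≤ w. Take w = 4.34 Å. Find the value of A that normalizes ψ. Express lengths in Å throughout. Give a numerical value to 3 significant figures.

Require ∫ |ψ|² du = 1 over the whole domain.
With ψ = A·sin(3πu/w), the integral evaluates to A²·[w/2].
So A² = (w/2)^(−1).
With w = 4.34: A² = 0.4608 and A = 0.6788.

A ≈ 0.679 Å^(-1/2)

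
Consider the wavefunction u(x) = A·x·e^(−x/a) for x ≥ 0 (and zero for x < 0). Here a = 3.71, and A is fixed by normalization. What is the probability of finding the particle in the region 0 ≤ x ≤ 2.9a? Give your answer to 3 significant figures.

P ≈ 0.928

P = ∫_{0}^{2.9a} |u(x)|² dx.
The normalization integral ∫|u|²dx over the whole domain equals a^3/4·A², and A² cancels in the ratio.
Let t = x/a; then A² and the length scale cancel, so P = ∫_{0}^{2.9} t^2·e^(-2·t) dt ÷ ∫_{0}^{∞} t^2·e^(-2·t) dt.
With ∫ t^2·e^(-2·t) dt = -(2·t^2 + 2·t + 1)·e^(-2·t)/4 + C, the region integral is 1/4 - 1181·e^(-29/5)/200 and the full one is 1/4.
This works out to P = 0.9285.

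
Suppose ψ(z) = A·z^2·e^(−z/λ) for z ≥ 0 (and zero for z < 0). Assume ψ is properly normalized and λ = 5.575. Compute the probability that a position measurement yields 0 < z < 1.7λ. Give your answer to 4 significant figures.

The probability is P = ∫ |ψ|² dz over [0, 1.7λ].
With A² fixed by ∫|ψ|² = 1, i.e. A² = (3·λ^5/4)^(−1), substitute and integrate.
Let u = z/λ; then A² and the length scale cancel, so P = ∫_{0}^{1.7} u^4·e^(-2·u) du ÷ ∫_{0}^{∞} u^4·e^(-2·u) du.
An antiderivative of u^4·e^(-2·u) is -(u^4/2 + u^3 + 3·u^2/2 + 3·u/2 + 3/4)·e^(-2·u); evaluating from 0 to 1.7 gives ≈ 0.191864, while the full integral is 3/4.
This works out to P = 0.25582.

P ≈ 0.2558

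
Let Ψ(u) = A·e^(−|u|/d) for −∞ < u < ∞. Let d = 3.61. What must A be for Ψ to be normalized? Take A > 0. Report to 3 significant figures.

A ≈ 0.526

We need A² ∫|f|² du = 1, taking the integral from −∞ to ∞.
Using ∫₀^∞ uⁿ e^(−αu) du = n!/αⁿ⁺¹, the integral (without the A² prefactor) comes out to d.
Substituting d = 3.61 gives A² = 0.2770, so A = 0.5263.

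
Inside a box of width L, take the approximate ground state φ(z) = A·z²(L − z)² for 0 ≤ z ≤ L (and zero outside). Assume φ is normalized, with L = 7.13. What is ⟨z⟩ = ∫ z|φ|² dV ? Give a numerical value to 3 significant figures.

⟨z⟩ ≈ 3.57

By definition ⟨z⟩ = ∫ z |φ(z)|² dz.
Evaluating both integrals, ⟨z⟩ = L/2.
Putting L = 7.13 gives 3.565.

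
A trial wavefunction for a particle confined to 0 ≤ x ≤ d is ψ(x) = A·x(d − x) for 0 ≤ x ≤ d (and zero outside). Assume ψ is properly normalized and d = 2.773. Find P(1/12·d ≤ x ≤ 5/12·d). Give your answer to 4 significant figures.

P ≈ 0.3415

The probability is P = ∫ |ψ|² dx over [1/12·d, 5/12·d].
With A² fixed by ∫|ψ|² = 1, i.e. A² = (d^5/30)^(−1), substitute and integrate.
Let u = x/d; then A² and the length scale cancel, so P = ∫_{1/12}^{5/12} u^2·(1 - u)^2 du ÷ ∫_{0}^{1} u^2·(1 - u)^2 du.
An antiderivative of u^2·(1 - u)^2 is u^3·(6·u^2 - 15·u + 10)/30; evaluating from 1/12 to 5/12 gives ≈ 0.0113844, while the full integral is 1/30.
The result is P = 0.34153.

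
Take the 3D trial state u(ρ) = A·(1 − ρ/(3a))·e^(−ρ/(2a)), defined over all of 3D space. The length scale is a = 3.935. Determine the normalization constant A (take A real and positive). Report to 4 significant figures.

A ≈ 0.04426

Normalization requires ∫|u|² 4πρ² dρ = 1, integrated from 0 to ∞.
In 3D with spherical symmetry the volume element is 4πρ² dρ.
Carrying out the integral gives A² · 8·π·a^3/3.
So A² = (8·π·a^3/3)^(−1).
Substituting a = 3.935 gives A² = 0.0019591, so A = 0.044261.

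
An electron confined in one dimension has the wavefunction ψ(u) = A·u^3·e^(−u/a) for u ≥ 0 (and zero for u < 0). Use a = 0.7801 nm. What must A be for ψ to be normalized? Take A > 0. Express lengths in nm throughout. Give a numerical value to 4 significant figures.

Require ∫ |ψ|² du = 1 over the whole domain.
Using ∫₀^∞ uⁿ e^(−αu) du = n!/αⁿ⁺¹, carrying out the integral gives A² · 45·a^7/8.
Setting this equal to 1 gives A² = 1/(45·a^7/8).
With a = 0.7801: A² = 1.0112 and A = 1.0056.

A ≈ 1.006 nm^(-7/2)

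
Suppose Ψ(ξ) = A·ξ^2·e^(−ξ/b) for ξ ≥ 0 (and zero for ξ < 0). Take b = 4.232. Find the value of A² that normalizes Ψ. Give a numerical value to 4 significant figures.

A^2 ≈ 0.0009822

The normalization condition is ∫|Ψ|² dξ = 1 from 0 to ∞.
Using ∫₀^∞ ξⁿ e^(−αξ) dξ = n!/αⁿ⁺¹, carrying out the integral gives A² · 3·b^5/4.
So A² = (3·b^5/4)^(−1).
Plugging in b = 4.232 yields A = 0.031340.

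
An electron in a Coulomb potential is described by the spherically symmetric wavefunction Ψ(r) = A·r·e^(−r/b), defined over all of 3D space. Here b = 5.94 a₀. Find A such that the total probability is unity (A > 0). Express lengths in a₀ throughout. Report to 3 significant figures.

A ≈ 0.00379 a₀^(-5/2)

Normalization requires ∫|Ψ|² 4πr² dr = 1, integrated from 0 to ∞.
(Spherical symmetry: dV = 4πr² dr.)
Using ∫₀^∞ rⁿ e^(−αr) dr = n!/αⁿ⁺¹, with Ψ = A·r·e^(−r/b), the integral evaluates to A²·[3·π·b^5].
Substituting b = 5.94 gives A² = 0.00001435, so A = 0.003788.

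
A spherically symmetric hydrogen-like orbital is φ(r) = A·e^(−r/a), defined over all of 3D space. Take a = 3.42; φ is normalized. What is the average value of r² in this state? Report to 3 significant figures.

⟨r²⟩ = ∫ r^2 |φ|² 4πr² dr over the full domain.
Recall ∫₀^∞ r^m e^(−r/β) dr = m!·β^(m+1), since the A² factors cancel between numerator and denominator, ⟨r²⟩ = 3·a^2.
With a = 3.42, ⟨r^2⟩ = 35.09.

⟨r^2⟩ ≈ 35.1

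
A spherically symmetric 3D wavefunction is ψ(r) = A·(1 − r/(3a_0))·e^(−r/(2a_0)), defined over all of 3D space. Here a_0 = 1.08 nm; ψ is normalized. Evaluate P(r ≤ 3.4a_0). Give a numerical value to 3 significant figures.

P = ∫ |ψ|² 4πr² dr over r ≤ 3.4a_0.
A² is fixed by ∫₀^∞ 4πr²|ψ|² dr = 1, i.e. A² = (8·π·a_0^3/3)^(−1).
In terms of u = r/a_0 (A², 4π and the length scale all cancel between numerator and denominator), P = [∫_{0}^{3.4} u^2·(1 - u/3)^2·e^(-u) du] / [∫_{0}^{∞} u^2·(1 - u/3)^2·e^(-u) du].
With ∫ u^2·(1 - u/3)^2·e^(-u) du = (-u^4 + 2·u^3 - 3·u^2 - 6·u - 6)·e^(-u)/9 + C, the region integral is ≈ 0.23613 and the full one is 2/3.
This evaluates to P = 0.3542.

P ≈ 0.354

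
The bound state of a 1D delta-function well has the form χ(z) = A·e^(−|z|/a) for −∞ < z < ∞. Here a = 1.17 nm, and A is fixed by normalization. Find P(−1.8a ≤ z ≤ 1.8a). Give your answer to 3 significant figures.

P ≈ 0.973

|χ|² is the probability density, so P = ∫_{−1.8a}^{1.8a} |χ|² dz.
With A² fixed by ∫|χ|² = 1, i.e. A² = (a)^(−1), substitute and integrate.
Both integrals are even about z = 0, so only the z ≥ 0 halves are needed (the factors of 2 cancel). Substituting u = z/a, A² and the length scale cancel in the ratio: P = ∫_{0}^{1.8} e^(-2·u) du / ∫_{0}^{∞} e^(-2·u) du.
With ∫ e^(-2·u) du = -e^(-2·u)/2 + C, the region integral is 1/2 - e^(-18/5)/2 and the full one is 1/2.
Taking the ratio, P = 0.9727.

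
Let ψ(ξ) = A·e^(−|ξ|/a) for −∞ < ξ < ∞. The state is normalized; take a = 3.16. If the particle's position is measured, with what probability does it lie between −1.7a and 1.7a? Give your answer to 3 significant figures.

P = ∫_{−1.7a}^{1.7a} |ψ(ξ)|² dξ.
Since A² = 1/(a), this is the region integral divided by the full normalization integral.
By symmetry take twice the ξ ≥ 0 contribution in numerator and denominator; the 2's cancel. In terms of u = ξ/a (A² and the length scale cancel between numerator and denominator), P = [∫_{0}^{1.7} e^(-2·u) du] / [∫_{0}^{∞} e^(-2·u) du].
With ∫ e^(-2·u) du = -e^(-2·u)/2 + C, the region integral is 1/2 - e^(-17/5)/2 and the full one is 1/2.
Evaluating gives P = 0.9666.

P ≈ 0.967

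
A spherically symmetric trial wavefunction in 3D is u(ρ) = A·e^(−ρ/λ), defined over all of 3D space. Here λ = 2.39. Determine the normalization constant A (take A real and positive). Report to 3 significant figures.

The normalization condition is ∫|u|² 4πρ² dρ = 1 from 0 to ∞.
The angular integral contributes 4π, leaving ∫₀^∞ ρ²|u|² dρ.
With ∫₀^∞ ρ^2 e^(−αρ) dρ = 2!/α^3, the integral (without the A² prefactor) comes out to π·λ^3.
Substituting λ = 2.39 gives A² = 0.02332, so A = 0.1527.

A ≈ 0.153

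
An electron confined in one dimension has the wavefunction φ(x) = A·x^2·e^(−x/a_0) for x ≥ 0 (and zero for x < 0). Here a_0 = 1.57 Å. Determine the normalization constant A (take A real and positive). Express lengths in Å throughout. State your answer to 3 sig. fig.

A ≈ 0.374 Å^(-5/2)

We need A² ∫|f|² dx = 1, taking the integral from 0 to ∞.
With φ = A·x^2·e^(−x/a_0), the integral evaluates to A²·[3·a_0^5/4].
Setting this equal to 1 gives A² = 1/(3·a_0^5/4).
Substituting a_0 = 1.57 gives A² = 0.1398, so A = 0.3739.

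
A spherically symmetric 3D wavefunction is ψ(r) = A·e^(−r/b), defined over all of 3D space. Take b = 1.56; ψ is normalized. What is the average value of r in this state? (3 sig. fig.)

⟨r⟩ ≈ 2.34

⟨r⟩ = ∫ r |ψ|² 4πr² dr over the full domain.
Evaluating both integrals, ⟨r⟩ = 3·b/2.
With b = 1.56, ⟨r⟩ = 2.340.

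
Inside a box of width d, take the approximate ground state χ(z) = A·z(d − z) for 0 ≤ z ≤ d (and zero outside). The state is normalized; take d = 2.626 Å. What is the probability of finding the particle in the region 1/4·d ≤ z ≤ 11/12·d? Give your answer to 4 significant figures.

P ≈ 0.8914

|χ|² is the probability density, so P = ∫_{1/4·d}^{11/12·d} |χ|² dz.
Since A² = 1/(d^5/30), this is the region integral divided by the full normalization integral.
Substituting u = z/d, A² and the length scale cancel in the ratio: P = ∫_{1/4}^{11/12} u^2·(1 - u)^2 du / ∫_{0}^{1} u^2·(1 - u)^2 du.
Using ∫ u^2·(1 - u)^2 du = u^3·(6·u^2 - 15·u + 10)/30, the numerator is ≈ 0.0297132 and the denominator is 1/30.
This works out to P = 4621/5184.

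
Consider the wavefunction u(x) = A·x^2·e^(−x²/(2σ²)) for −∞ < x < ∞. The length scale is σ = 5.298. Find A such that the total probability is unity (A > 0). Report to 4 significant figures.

A ≈ 0.01342

Normalization requires ∫|u|² dx = 1, integrated from −∞ to ∞.
With ∫_{−∞}^{∞} x^(2m) e^(−αx²) dx = (2m−1)!!·√π / (2^m α^(m+1/2)), with u = A·x^2·e^(−x²/(2σ²)), the integral evaluates to A²·[3·√(π)·σ^5/4].
Hence A² = 1/[3·√(π)·σ^5/4].
Plugging in σ = 5.298 yields A = 0.013425.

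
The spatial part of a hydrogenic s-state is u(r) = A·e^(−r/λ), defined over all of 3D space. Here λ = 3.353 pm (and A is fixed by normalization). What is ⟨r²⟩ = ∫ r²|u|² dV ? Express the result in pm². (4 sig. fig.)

By definition ⟨r²⟩ = ∫ r^2 |u(r)|² 4πr² dr.
Since the A² factors cancel between numerator and denominator, ⟨r²⟩ = 3·λ^2.
With λ = 3.353, ⟨r^2⟩ = 33.728.

⟨r^2⟩ ≈ 33.73 pm^2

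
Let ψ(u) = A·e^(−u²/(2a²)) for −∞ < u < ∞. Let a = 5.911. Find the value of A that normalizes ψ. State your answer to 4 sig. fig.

A ≈ 0.3089

Require ∫ |ψ|² du = 1 over the whole domain.
∫|ψ|² du = A²·(√(π)·a).
Setting this equal to 1 gives A² = 1/(√(π)·a).
Plugging in a = 5.911 yields A = 0.30895.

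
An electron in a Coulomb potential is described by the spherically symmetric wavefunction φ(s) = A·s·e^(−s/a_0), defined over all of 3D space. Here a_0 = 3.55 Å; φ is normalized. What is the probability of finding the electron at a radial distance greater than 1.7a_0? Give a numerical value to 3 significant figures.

P ≈ 0.744

With dV = 4πs²ds, the probability is ∫|φ|² dV over s > 1.7a_0.
The full normalization integral is A²·[3·π·a_0^5] = 1, fixing A².
Substituting u = s/a_0, A², 4π and the length scale all cancel in the ratio: P = ∫_{1.7}^{∞} u^4·e^(-2·u) du / ∫_{0}^{∞} u^4·e^(-2·u) du.
Using ∫ u^4·e^(-2·u) du = -(u^4/2 + u^3 + 3·u^2/2 + 3·u/2 + 3/4)·e^(-2·u), the numerator is ≈ 0.55814 and the denominator is 3/4.
Taking the ratio yields P = 0.7442.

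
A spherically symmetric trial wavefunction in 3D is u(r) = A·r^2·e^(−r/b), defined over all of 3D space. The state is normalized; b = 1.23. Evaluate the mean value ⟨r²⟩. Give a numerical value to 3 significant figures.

⟨r²⟩ = ∫ r^2 |u|² 4πr² dr over the full domain.
The ratio of the moment integral to the normalization integral gives ⟨r²⟩ = 14·b^2.
With b = 1.23, ⟨r^2⟩ = 21.18.

⟨r^2⟩ ≈ 21.2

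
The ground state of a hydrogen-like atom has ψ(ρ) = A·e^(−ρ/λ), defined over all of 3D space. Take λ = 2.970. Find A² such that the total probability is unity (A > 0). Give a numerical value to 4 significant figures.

We need A² ∫|f|² 4πρ² dρ = 1, taking the integral from 0 to ∞.
The angular integral contributes 4π, leaving ∫₀^∞ ρ²|ψ|² dρ.
Carrying out the integral gives A² · π·λ^3.
Plugging in λ = 2.970 yields A = 0.11023.

A^2 ≈ 0.01215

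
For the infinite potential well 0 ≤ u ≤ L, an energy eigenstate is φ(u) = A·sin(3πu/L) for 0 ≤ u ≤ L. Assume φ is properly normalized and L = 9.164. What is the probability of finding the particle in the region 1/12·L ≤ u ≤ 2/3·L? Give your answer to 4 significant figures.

The probability is P = ∫ |φ|² du over [1/12·L, 2/3·L].
With A² fixed by ∫|φ|² = 1, i.e. A² = (L/2)^(−1), substitute and integrate.
Let t = u/L; then A² and the length scale cancel, so P = ∫_{1/12}^{2/3} sin(3·π·t)^2 dt ÷ ∫_{0}^{1} sin(3·π·t)^2 dt.
An antiderivative of sin(3·π·t)^2 is t/2 - sin(6·π·t)/(12·π); evaluating from 1/12 to 2/3 gives 1/(12·π) + 7/24, while the full integral is 1/2.
Evaluating gives P = (2 + 7·π)/(12·π).

P ≈ 0.6364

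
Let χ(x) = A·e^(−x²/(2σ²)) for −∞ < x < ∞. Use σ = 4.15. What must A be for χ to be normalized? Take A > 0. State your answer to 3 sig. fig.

Normalization requires ∫|χ|² dx = 1, integrated from −∞ to ∞.
The integral (without the A² prefactor) comes out to √(π)·σ.
Hence A² = 1/[√(π)·σ].
With σ = 4.15: A² = 0.1359 and A = 0.3687.

A ≈ 0.369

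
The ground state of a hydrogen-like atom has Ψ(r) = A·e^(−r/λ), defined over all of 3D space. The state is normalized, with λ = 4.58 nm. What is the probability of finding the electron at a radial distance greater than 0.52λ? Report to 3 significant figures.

P = ∫ |Ψ|² 4πr² dr over r > 0.52λ.
Normalization gives A² = 1/(π·λ^3).
Let u = r/λ; then A², 4π and the length scale all cancel, so P = ∫_{0.52}^{∞} u^2·e^(-2·u) du ÷ ∫_{0}^{∞} u^2·e^(-2·u) du.
An antiderivative of u^2·e^(-2·u) is -(2·u^2 + 2·u + 1)·e^(-2·u)/4; evaluating from 0.52 to ∞ gives 1613·e^(-26/25)/2500, while the full integral is 1/4.
Taking the ratio yields P = 0.9122.

P ≈ 0.912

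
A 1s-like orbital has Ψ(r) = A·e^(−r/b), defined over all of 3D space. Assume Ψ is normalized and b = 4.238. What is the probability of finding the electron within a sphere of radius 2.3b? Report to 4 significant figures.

Integrate the radial probability density 4πr²|Ψ|² over r ≤ 2.3b.
Normalization gives A² = 1/(π·b^3).
Substituting u = r/b, A², 4π and the length scale all cancel in the ratio: P = ∫_{0}^{2.3} u^2·e^(-2·u) du / ∫_{0}^{∞} u^2·e^(-2·u) du.
Using ∫ u^2·e^(-2·u) du = -(2·u^2 + 2·u + 1)·e^(-2·u)/4, the numerator is 1/4 - 809·e^(-23/5)/200 and the denominator is 1/4.
This evaluates to P = 0.83736.

P ≈ 0.8374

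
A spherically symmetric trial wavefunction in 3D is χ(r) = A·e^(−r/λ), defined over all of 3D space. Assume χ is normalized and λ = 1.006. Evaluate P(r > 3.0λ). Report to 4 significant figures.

P ≈ 0.06197

Integrate the radial probability density 4πr²|χ|² over r > 3.0λ.
The full normalization integral is A²·[π·λ^3] = 1, fixing A².
Let u = r/λ; then A², 4π and the length scale all cancel, so P = ∫_{3.0}^{∞} u^2·e^(-2·u) du ÷ ∫_{0}^{∞} u^2·e^(-2·u) du.
With ∫ u^2·e^(-2·u) du = -(2·u^2 + 2·u + 1)·e^(-2·u)/4 + C, the region integral is 25·e^(-6)/4 and the full one is 1/4.
Taking the ratio yields P = 0.061969.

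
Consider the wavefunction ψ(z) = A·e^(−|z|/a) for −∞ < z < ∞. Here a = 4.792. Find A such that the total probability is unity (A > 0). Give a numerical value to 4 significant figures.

Normalization requires ∫|ψ|² dz = 1, integrated from −∞ to ∞.
Carrying out the integral gives A² · a.
Hence A² = 1/[a].
With a = 4.792: A² = 0.20868 and A = 0.45682.

A ≈ 0.4568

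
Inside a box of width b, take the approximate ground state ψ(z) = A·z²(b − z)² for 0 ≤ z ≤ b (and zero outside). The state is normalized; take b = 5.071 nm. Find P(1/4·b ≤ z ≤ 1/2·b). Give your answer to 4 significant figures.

P ≈ 0.4511

P = ∫_{1/4·b}^{1/2·b} |ψ(z)|² dz.
The normalization integral ∫|ψ|²dz over the whole domain equals b^9/630·A², and A² cancels in the ratio.
Substituting u = z/b, A² and the length scale cancel in the ratio: P = ∫_{1/4}^{1/2} u^4·(1 - u)^4 du / ∫_{0}^{1} u^4·(1 - u)^4 du.
Using ∫ u^4·(1 - u)^4 du = u^5·(70·u^4 - 315·u^3 + 540·u^2 - 420·u + 126)/630, the numerator is ≈ 0.000715988 and the denominator is 1/630.
Evaluating gives P = 0.45107.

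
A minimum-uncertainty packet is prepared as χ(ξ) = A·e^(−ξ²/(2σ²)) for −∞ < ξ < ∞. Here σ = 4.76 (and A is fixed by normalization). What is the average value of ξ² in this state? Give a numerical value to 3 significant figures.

⟨ξ^2⟩ ≈ 11.3

The expectation value is the |χ|²-weighted average of ξ^2: ∫ ξ^2|χ|² dξ.
With ∫_{−∞}^{∞} ξ^(2m) e^(−αξ²) dξ = (2m−1)!!·√π / (2^m α^(m+1/2)), evaluating both integrals, ⟨ξ²⟩ = σ^2/2.
Putting σ = 4.76 gives 11.33.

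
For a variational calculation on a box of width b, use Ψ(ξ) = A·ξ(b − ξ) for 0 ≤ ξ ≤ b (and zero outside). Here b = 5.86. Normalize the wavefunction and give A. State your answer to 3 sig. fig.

A ≈ 0.0659

The normalization condition is ∫|Ψ|² dξ = 1 from 0 to b.
With Ψ = A·ξ(b − ξ), the integral evaluates to A²·[b^5/30].
Substituting b = 5.86 gives A² = 0.004341, so A = 0.06589.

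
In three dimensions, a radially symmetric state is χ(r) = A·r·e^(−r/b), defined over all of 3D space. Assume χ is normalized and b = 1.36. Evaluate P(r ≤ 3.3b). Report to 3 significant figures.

P ≈ 0.787

P = ∫ |χ|² 4πr² dr over r ≤ 3.3b.
Normalization gives A² = 1/(3·π·b^5).
Let u = r/b; then A², 4π and the length scale all cancel, so P = ∫_{0}^{3.3} u^4·e^(-2·u) du ÷ ∫_{0}^{∞} u^4·e^(-2·u) du.
An antiderivative of u^4·e^(-2·u) is -(u^4/2 + u^3 + 3·u^2/2 + 3·u/2 + 3/4)·e^(-2·u); evaluating from 0 to 3.3 gives ≈ 0.59047, while the full integral is 3/4.
Taking the ratio yields P = 0.7873.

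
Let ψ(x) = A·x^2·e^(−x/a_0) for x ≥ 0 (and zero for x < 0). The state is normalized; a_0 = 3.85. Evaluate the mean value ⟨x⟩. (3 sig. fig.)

By definition ⟨x⟩ = ∫ x |ψ(x)|² dx.
Using ∫₀^∞ xⁿ e^(−αx) dx = n!/αⁿ⁺¹, the ratio of the moment integral to the normalization integral gives ⟨x⟩ = 5·a_0/2.
Putting a_0 = 3.85 gives 9.625.

⟨x⟩ ≈ 9.63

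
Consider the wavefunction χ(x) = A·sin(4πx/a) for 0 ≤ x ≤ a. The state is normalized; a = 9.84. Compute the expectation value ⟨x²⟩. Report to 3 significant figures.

The expectation value is the |χ|²-weighted average of x^2: ∫ x^2|χ|² dx.
With ∫₀^a sin²(nπx/a) dx = a/2, since the A² factors cancel between numerator and denominator, ⟨x²⟩ = -a^2/(32·π^2) + a^2/3.
Putting a = 9.84 gives 31.97.

⟨x^2⟩ ≈ 32.0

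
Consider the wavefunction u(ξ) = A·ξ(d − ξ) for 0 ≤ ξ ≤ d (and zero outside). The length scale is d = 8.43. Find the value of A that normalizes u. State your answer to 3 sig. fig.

A ≈ 0.0265

We need A² ∫|f|² dξ = 1, taking the integral from 0 to d.
∫|u|² dξ = A²·(d^5/30).
Setting this equal to 1 gives A² = 1/(d^5/30).
Substituting d = 8.43 gives A² = 0.0007047, so A = 0.02655.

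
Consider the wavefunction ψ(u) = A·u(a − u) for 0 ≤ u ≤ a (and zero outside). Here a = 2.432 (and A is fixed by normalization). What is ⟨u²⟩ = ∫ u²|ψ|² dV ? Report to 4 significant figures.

⟨u^2⟩ ≈ 1.690

By definition ⟨u²⟩ = ∫ u^2 |ψ(u)|² du.
Expanding the polynomial and integrating term by term, since the A² factors cancel between numerator and denominator, ⟨u²⟩ = 2·a^2/7.
Putting a = 2.432 gives 1.6899.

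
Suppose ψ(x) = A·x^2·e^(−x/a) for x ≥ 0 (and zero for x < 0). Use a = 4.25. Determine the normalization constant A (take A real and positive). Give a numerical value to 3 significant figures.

A ≈ 0.0310

Normalization requires ∫|ψ|² dx = 1, integrated from 0 to ∞.
With ∫₀^∞ x^4 e^(−αx) dx = 4!/α^5, ∫|ψ|² dx = A²·(3·a^5/4).
So A² = (3·a^5/4)^(−1).
Substituting a = 4.25 gives A² = 0.0009616, so A = 0.03101.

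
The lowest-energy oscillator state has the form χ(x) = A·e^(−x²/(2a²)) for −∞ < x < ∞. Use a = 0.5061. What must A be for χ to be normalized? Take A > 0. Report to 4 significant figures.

We need A² ∫|f|² dx = 1, taking the integral from −∞ to ∞.
With χ = A·e^(−x²/(2a²)), the integral evaluates to A²·[√(π)·a].
So A² = (√(π)·a)^(−1).
Plugging in a = 0.5061 yields A = 1.0558.

A ≈ 1.056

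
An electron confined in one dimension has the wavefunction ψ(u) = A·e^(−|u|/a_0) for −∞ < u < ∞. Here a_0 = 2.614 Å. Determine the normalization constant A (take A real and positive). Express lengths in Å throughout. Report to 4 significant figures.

Normalization requires ∫|ψ|² du = 1, integrated from −∞ to ∞.
Using ∫₀^∞ uⁿ e^(−αu) du = n!/αⁿ⁺¹, carrying out the integral gives A² · a_0.
Setting this equal to 1 gives A² = 1/(a_0).
With a_0 = 2.614: A² = 0.38256 and A = 0.61851.

A ≈ 0.6185 Å^(-1/2)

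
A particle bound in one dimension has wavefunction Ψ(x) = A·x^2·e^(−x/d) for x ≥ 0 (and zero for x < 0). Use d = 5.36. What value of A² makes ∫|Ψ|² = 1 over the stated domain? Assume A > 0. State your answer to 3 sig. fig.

A^2 ≈ 0.000301

Normalization requires ∫|Ψ|² dx = 1, integrated from 0 to ∞.
With Ψ = A·x^2·e^(−x/d), the integral evaluates to A²·[3·d^5/4].
Setting this equal to 1 gives A² = 1/(3·d^5/4).
With d = 5.36: A² = 0.0003014 and A = 0.01736.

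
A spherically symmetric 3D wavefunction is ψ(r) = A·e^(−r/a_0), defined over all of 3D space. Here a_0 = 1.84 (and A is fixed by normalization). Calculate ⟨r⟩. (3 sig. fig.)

The expectation value is the |ψ|²-weighted average of r: ∫ r|ψ|² 4πr² dr.
With ∫₀^∞ r^3 e^(−αr) dr = 3!/α^4, since the A² factors cancel between numerator and denominator, ⟨r⟩ = 3·a_0/2.
With a_0 = 1.84, ⟨r⟩ = 2.760.

⟨r⟩ ≈ 2.76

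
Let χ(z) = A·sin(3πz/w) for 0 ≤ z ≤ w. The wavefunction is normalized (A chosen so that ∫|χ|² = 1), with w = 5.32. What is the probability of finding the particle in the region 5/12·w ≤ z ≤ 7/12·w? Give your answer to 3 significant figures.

|χ|² is the probability density, so P = ∫_{5/12·w}^{7/12·w} |χ|² dz.
With A² fixed by ∫|χ|² = 1, i.e. A² = (w/2)^(−1), substitute and integrate.
Substituting u = z/w, A² and the length scale cancel in the ratio: P = ∫_{5/12}^{7/12} sin(3·π·u)^2 du / ∫_{0}^{1} sin(3·π·u)^2 du.
Using ∫ sin(3·π·u)^2 du = u/2 - sin(6·π·u)/(12·π), the numerator is 1/(6·π) + 1/12 and the denominator is 1/2.
Evaluating gives P = (2 + π)/(6·π).

P ≈ 0.273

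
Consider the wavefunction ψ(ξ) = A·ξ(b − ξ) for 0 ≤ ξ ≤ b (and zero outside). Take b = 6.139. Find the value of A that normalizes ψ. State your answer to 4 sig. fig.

A ≈ 0.05866

Require ∫ |ψ|² dξ = 1 over the whole domain.
With ψ = A·ξ(b − ξ), the integral evaluates to A²·[b^5/30].
Setting this equal to 1 gives A² = 1/(b^5/30).
Plugging in b = 6.139 yields A = 0.058657.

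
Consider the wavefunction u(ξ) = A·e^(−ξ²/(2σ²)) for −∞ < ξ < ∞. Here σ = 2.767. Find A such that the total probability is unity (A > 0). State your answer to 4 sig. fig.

A ≈ 0.4516

Normalization requires ∫|u|² dξ = 1, integrated from −∞ to ∞.
With u = A·e^(−ξ²/(2σ²)), the integral evaluates to A²·[√(π)·σ].
Hence A² = 1/[√(π)·σ].
Substituting σ = 2.767 gives A² = 0.20390, so A = 0.45155.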